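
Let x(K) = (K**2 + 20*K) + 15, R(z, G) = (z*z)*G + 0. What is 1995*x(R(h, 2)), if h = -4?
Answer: 3349605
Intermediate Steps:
R(z, G) = G*z**2 (R(z, G) = z**2*G + 0 = G*z**2 + 0 = G*z**2)
x(K) = 15 + K**2 + 20*K
1995*x(R(h, 2)) = 1995*(15 + (2*(-4)**2)**2 + 20*(2*(-4)**2)) = 1995*(15 + (2*16)**2 + 20*(2*16)) = 1995*(15 + 32**2 + 20*32) = 1995*(15 + 1024 + 640) = 1995*1679 = 3349605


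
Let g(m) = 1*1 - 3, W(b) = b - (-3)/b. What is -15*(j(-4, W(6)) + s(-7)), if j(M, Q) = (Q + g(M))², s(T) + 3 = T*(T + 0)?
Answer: -3975/4 ≈ -993.75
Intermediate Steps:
W(b) = b + 3/b
g(m) = -2 (g(m) = 1 - 3 = -2)
s(T) = -3 + T² (s(T) = -3 + T*(T + 0) = -3 + T*T = -3 + T²)
j(M, Q) = (-2 + Q)² (j(M, Q) = (Q - 2)² = (-2 + Q)²)
-15*(j(-4, W(6)) + s(-7)) = -15*((-2 + (6 + 3/6))² + (-3 + (-7)²)) = -15*((-2 + (6 + 3*(⅙)))² + (-3 + 49)) = -15*((-2 + (6 + ½))² + 46) = -15*((-2 + 13/2)² + 46) = -15*((9/2)² + 46) = -15*(81/4 + 46) = -15*265/4 = -3975/4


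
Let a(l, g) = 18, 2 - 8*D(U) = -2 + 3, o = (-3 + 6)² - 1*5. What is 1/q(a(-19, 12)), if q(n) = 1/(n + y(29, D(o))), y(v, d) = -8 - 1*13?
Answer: -3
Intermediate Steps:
o = 4 (o = 3² - 5 = 9 - 5 = 4)
D(U) = ⅛ (D(U) = ¼ - (-2 + 3)/8 = ¼ - ⅛*1 = ¼ - ⅛ = ⅛)
y(v, d) = -21 (y(v, d) = -8 - 13 = -21)
q(n) = 1/(-21 + n) (q(n) = 1/(n - 21) = 1/(-21 + n))
1/q(a(-19, 12)) = 1/(1/(-21 + 18)) = 1/(1/(-3)) = 1/(-⅓) = -3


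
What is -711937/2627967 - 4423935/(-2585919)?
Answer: 3261647925014/2265236598891 ≈ 1.4399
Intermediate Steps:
-711937/2627967 - 4423935/(-2585919) = -711937*1/2627967 - 4423935*(-1/2585919) = -711937/2627967 + 1474645/861973 = 3261647925014/2265236598891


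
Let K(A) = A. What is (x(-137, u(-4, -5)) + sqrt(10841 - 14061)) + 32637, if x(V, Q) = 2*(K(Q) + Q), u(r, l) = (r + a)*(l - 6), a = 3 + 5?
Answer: 32461 + 2*I*sqrt(805) ≈ 32461.0 + 56.745*I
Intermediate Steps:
a = 8
u(r, l) = (-6 + l)*(8 + r) (u(r, l) = (r + 8)*(l - 6) = (8 + r)*(-6 + l) = (-6 + l)*(8 + r))
x(V, Q) = 4*Q (x(V, Q) = 2*(Q + Q) = 2*(2*Q) = 4*Q)
(x(-137, u(-4, -5)) + sqrt(10841 - 14061)) + 32637 = (4*(-48 - 6*(-4) + 8*(-5) - 5*(-4)) + sqrt(10841 - 14061)) + 32637 = (4*(-48 + 24 - 40 + 20) + sqrt(-3220)) + 32637 = (4*(-44) + 2*I*sqrt(805)) + 32637 = (-176 + 2*I*sqrt(805)) + 32637 = 32461 + 2*I*sqrt(805)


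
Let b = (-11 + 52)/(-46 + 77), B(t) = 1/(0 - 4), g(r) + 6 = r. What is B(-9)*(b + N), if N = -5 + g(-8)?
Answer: 137/31 ≈ 4.4194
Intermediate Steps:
g(r) = -6 + r
B(t) = -¼ (B(t) = 1/(-4) = -¼)
N = -19 (N = -5 + (-6 - 8) = -5 - 14 = -19)
b = 41/31 ≈ 1.3226
B(-9)*(b + N) = -(41/31 - 19)/4 = -¼*(-548/31) = 137/31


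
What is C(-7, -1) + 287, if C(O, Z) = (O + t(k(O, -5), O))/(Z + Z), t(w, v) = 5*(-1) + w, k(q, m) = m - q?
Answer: 292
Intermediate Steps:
t(w, v) = -5 + w
C(O, Z) = -5/Z (C(O, Z) = (O + (-5 + (-5 - O)))/(Z + Z) = (O + (-10 - O))/((2*Z)) = -5/Z)
C(-7, -1) + 287 = -5/(-1) + 287 = -5*(-1) + 287 = 5 + 287 = 292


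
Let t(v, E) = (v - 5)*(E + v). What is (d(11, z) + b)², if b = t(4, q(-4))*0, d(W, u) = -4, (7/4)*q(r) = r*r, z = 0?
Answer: 16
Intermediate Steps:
q(r) = 4*r²/7 (q(r) = 4*(r*r)/7 = 4*r²/7)
t(v, E) = (-5 + v)*(E + v)
b = 0 (b = (4² - 20*(-4)²/7 - 5*4 + ((4/7)*(-4)²)*4)*0 = (16 - 20*16/7 - 20 + ((4/7)*16)*4)*0 = (16 - 5*64/7 - 20 + (64/7)*4)*0 = (16 - 320/7 - 20 + 256/7)*0 = -92/7*0 = 0)
(d(11, z) + b)² = (-4 + 0)² = (-4)² = 16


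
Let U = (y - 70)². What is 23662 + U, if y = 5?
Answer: 27887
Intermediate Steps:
U = 4225 (U = (5 - 70)² = (-65)² = 4225)
23662 + U = 23662 + 4225 = 27887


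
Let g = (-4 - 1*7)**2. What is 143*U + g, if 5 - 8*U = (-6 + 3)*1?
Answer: 264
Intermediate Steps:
g = 121 (g = (-4 - 7)**2 = (-11)**2 = 121)
U = 1 (U = 5/8 - (-6 + 3)/8 = 5/8 - (-3)/8 = 5/8 - 1/8*(-3) = 5/8 + 3/8 = 1)
143*U + g = 143*1 + 121 = 143 + 121 = 264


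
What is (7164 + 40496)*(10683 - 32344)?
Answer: -1032363260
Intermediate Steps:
(7164 + 40496)*(10683 - 32344) = 47660*(-21661) = -1032363260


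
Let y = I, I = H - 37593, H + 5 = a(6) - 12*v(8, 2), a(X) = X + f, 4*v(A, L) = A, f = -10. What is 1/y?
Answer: -1/37626 ≈ -2.6577e-5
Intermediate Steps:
v(A, L) = A/4
a(X) = -10 + X (a(X) = X - 10 = -10 + X)
H = -33 (H = -5 + ((-10 + 6) - 3*8) = -5 + (-4 - 12*2) = -5 + (-4 - 24) = -5 - 28 = -33)
I = -37626 (I = -33 - 37593 = -37626)
y = -37626
1/y = 1/(-37626) = -1/37626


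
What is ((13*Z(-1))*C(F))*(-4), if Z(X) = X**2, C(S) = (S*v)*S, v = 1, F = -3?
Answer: -468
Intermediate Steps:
C(S) = S**2 (C(S) = (S*1)*S = S*S = S**2)
((13*Z(-1))*C(F))*(-4) = ((13*(-1)**2)*(-3)**2)*(-4) = ((13*1)*9)*(-4) = (13*9)*(-4) = 117*(-4) = -468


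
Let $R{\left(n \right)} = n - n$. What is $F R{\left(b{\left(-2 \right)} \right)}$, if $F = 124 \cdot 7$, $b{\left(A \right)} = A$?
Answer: $0$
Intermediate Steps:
$R{\left(n \right)} = 0$
$F = 868$
$F R{\left(b{\left(-2 \right)} \right)} = 868 \cdot 0 = 0$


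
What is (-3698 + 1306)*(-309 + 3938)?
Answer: -8680568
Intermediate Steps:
(-3698 + 1306)*(-309 + 3938) = -2392*3629 = -8680568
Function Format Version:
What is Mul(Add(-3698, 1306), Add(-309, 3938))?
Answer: -8680568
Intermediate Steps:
Mul(Add(-3698, 1306), Add(-309, 3938)) = Mul(-2392, 3629) = -8680568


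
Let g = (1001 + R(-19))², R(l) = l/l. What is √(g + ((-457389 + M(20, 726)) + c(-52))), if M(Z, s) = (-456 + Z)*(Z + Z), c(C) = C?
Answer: √529123 ≈ 727.41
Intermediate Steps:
M(Z, s) = 2*Z*(-456 + Z) (M(Z, s) = (-456 + Z)*(2*Z) = 2*Z*(-456 + Z))
R(l) = 1
g = 1004004 (g = (1001 + 1)² = 1002² = 1004004)
√(g + ((-457389 + M(20, 726)) + c(-52))) = √(1004004 + ((-457389 + 2*20*(-456 + 20)) - 52)) = √(1004004 + ((-457389 + 2*20*(-436)) - 52)) = √(1004004 + ((-457389 - 17440) - 52)) = √(1004004 + (-474829 - 52)) = √(1004004 - 474881) = √529123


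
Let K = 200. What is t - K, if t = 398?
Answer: 198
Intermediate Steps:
t - K = 398 - 1*200 = 398 - 200 = 198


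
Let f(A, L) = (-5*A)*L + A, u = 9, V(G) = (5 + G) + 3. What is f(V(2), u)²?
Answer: 193600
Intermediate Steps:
V(G) = 8 + G
f(A, L) = A - 5*A*L (f(A, L) = -5*A*L + A = A - 5*A*L)
f(V(2), u)² = ((8 + 2)*(1 - 5*9))² = (10*(1 - 45))² = (10*(-44))² = (-440)² = 193600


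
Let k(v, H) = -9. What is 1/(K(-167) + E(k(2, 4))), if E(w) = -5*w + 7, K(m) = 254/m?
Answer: 167/8430 ≈ 0.019810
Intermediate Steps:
E(w) = 7 - 5*w
1/(K(-167) + E(k(2, 4))) = 1/(254/(-167) + (7 - 5*(-9))) = 1/(254*(-1/167) + (7 + 45)) = 1/(-254/167 + 52) = 1/(8430/167) = 167/8430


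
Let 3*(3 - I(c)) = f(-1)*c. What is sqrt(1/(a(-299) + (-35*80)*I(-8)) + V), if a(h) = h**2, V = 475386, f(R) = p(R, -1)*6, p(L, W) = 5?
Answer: sqrt(9721032353936387)/142999 ≈ 689.48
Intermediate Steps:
f(R) = 30 (f(R) = 5*6 = 30)
I(c) = 3 - 10*c
sqrt(1/(a(-299) + (-35*80)*I(-8)) + V) = sqrt(1/((-299)**2 + (-35*80)*(3 - 10*(-8))) + 475386) = sqrt(1/(89401 - 2800*(3 + 80)) + 475386) = sqrt(1/(89401 - 2800*83) + 475386) = sqrt(1/(89401 - 232400) + 475386) = sqrt(1/(-142999) + 475386) = sqrt(-1/142999 + 475386) = sqrt(67979722613/142999) = sqrt(9721032353936387)/142999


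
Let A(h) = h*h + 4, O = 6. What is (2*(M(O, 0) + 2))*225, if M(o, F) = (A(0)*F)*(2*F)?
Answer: 900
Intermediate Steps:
A(h) = 4 + h**2 (A(h) = h**2 + 4 = 4 + h**2)
M(o, F) = 8*F**2 (M(o, F) = ((4 + 0**2)*F)*(2*F) = ((4 + 0)*F)*(2*F) = (4*F)*(2*F) = 8*F**2)
(2*(M(O, 0) + 2))*225 = (2*(8*0**2 + 2))*225 = (2*(8*0 + 2))*225 = (2*(0 + 2))*225 = (2*2)*225 = 4*225 = 900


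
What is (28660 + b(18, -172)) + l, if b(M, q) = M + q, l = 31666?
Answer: 60172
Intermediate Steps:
(28660 + b(18, -172)) + l = (28660 + (18 - 172)) + 31666 = (28660 - 154) + 31666 = 28506 + 31666 = 60172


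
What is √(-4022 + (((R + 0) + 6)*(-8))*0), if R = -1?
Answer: I*√4022 ≈ 63.419*I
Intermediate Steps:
√(-4022 + (((R + 0) + 6)*(-8))*0) = √(-4022 + (((-1 + 0) + 6)*(-8))*0) = √(-4022 + ((-1 + 6)*(-8))*0) = √(-4022 + (5*(-8))*0) = √(-4022 - 40*0) = √(-4022 + 0) = √(-4022) = I*√4022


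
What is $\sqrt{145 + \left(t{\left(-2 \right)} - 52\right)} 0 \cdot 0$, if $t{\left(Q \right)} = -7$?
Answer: $0$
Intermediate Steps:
$\sqrt{145 + \left(t{\left(-2 \right)} - 52\right)} 0 \cdot 0 = \sqrt{145 - 59} \cdot 0 \cdot 0 = \sqrt{145 - 59} \cdot 0 = \sqrt{86} \cdot 0 = 0$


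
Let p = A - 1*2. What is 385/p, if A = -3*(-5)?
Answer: 385/13 ≈ 29.615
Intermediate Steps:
A = 15
p = 13 (p = 15 - 1*2 = 15 - 2 = 13)
385/p = 385/13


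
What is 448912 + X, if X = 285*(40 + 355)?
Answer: 561487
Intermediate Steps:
X = 112575 (X = 285*395 = 112575)
448912 + X = 448912 + 112575 = 561487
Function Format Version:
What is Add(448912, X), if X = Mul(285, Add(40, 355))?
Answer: 561487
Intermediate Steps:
X = 112575 (X = Mul(285, 395) = 112575)
Add(448912, X) = Add(448912, 112575) = 561487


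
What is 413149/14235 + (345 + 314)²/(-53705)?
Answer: 3201235402/152898135 ≈ 20.937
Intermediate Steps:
413149/14235 + (345 + 314)²/(-53705) = 413149*(1/14235) + 659²*(-1/53705) = 413149/14235 + 434281*(-1/53705) = 413149/14235 - 434281/53705 = 3201235402/152898135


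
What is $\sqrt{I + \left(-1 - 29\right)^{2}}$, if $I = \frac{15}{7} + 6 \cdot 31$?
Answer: $\frac{\sqrt{53319}}{7} \approx 32.987$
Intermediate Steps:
$I = \frac{1317}{7}$ ($I = 15 \cdot \frac{1}{7} + 186 = \frac{15}{7} + 186 = \frac{1317}{7} \approx 188.14$)
$\sqrt{I + \left(-1 - 29\right)^{2}} = \sqrt{\frac{1317}{7} + \left(-1 - 29\right)^{2}} = \sqrt{\frac{1317}{7} + \left(-30\right)^{2}} = \sqrt{\frac{1317}{7} + 900} = \sqrt{\frac{7617}{7}} = \frac{\sqrt{53319}}{7}$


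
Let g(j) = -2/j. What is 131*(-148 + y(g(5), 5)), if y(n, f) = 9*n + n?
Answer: -19912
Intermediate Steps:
y(n, f) = 10*n
131*(-148 + y(g(5), 5)) = 131*(-148 + 10*(-2/5)) = 131*(-148 + 10*(-2*⅕)) = 131*(-148 + 10*(-⅖)) = 131*(-148 - 4) = 131*(-152) = -19912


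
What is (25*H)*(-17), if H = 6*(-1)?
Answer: 2550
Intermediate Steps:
H = -6
(25*H)*(-17) = (25*(-6))*(-17) = -150*(-17) = 2550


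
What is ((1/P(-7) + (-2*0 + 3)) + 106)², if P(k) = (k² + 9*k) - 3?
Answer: 3429904/289 ≈ 11868.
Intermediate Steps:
P(k) = -3 + k² + 9*k
((1/P(-7) + (-2*0 + 3)) + 106)² = ((1/(-3 + (-7)² + 9*(-7)) + (-2*0 + 3)) + 106)² = ((1/(-3 + 49 - 63) + (0 + 3)) + 106)² = ((1/(-17) + 3) + 106)² = ((-1/17 + 3) + 106)² = (50/17 + 106)² = (1852/17)² = 3429904/289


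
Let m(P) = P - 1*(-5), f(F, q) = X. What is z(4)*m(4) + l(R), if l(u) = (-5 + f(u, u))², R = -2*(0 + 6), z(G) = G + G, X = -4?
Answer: 153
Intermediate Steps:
z(G) = 2*G
f(F, q) = -4
m(P) = 5 + P (m(P) = P + 5 = 5 + P)
R = -12 (R = -2*6 = -12)
l(u) = 81 (l(u) = (-5 - 4)² = (-9)² = 81)
z(4)*m(4) + l(R) = (2*4)*(5 + 4) + 81 = 8*9 + 81 = 72 + 81 = 153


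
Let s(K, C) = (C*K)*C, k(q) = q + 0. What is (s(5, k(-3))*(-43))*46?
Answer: -89010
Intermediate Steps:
k(q) = q
s(K, C) = K*C**2
(s(5, k(-3))*(-43))*46 = ((5*(-3)**2)*(-43))*46 = ((5*9)*(-43))*46 = (45*(-43))*46 = -1935*46 = -89010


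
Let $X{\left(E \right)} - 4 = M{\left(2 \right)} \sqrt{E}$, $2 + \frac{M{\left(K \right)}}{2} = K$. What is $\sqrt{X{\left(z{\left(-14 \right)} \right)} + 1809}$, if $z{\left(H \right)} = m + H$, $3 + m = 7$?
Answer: $7 \sqrt{37} \approx 42.579$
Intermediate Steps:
$m = 4$ ($m = -3 + 7 = 4$)
$M{\left(K \right)} = -4 + 2 K$
$z{\left(H \right)} = 4 + H$
$X{\left(E \right)} = 4$ ($X{\left(E \right)} = 4 + \left(-4 + 2 \cdot 2\right) \sqrt{E} = 4 + \left(-4 + 4\right) \sqrt{E} = 4 + 0 \sqrt{E} = 4 + 0 = 4$)
$\sqrt{X{\left(z{\left(-14 \right)} \right)} + 1809} = \sqrt{4 + 1809} = \sqrt{1813} = 7 \sqrt{37}$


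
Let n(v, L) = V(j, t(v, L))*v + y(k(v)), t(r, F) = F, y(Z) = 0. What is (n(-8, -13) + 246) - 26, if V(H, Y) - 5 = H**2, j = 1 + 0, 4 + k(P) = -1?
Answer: 172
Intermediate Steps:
k(P) = -5 (k(P) = -4 - 1 = -5)
j = 1
V(H, Y) = 5 + H**2
n(v, L) = 6*v (n(v, L) = (5 + 1**2)*v + 0 = (5 + 1)*v + 0 = 6*v + 0 = 6*v)
(n(-8, -13) + 246) - 26 = (6*(-8) + 246) - 26 = (-48 + 246) - 26 = 198 - 26 = 172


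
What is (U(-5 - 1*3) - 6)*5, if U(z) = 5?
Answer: -5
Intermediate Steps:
(U(-5 - 1*3) - 6)*5 = (5 - 6)*5 = -1*5 = -5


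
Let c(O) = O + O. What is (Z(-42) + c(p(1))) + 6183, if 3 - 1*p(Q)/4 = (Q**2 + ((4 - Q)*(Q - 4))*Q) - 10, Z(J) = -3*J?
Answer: 6477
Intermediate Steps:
p(Q) = 52 - 4*Q**2 - 4*Q*(-4 + Q)*(4 - Q) (p(Q) = 12 - 4*((Q**2 + ((4 - Q)*(Q - 4))*Q) - 10) = 12 - 4*((Q**2 + ((4 - Q)*(-4 + Q))*Q) - 10) = 12 - 4*((Q**2 + ((-4 + Q)*(4 - Q))*Q) - 10) = 12 - 4*((Q**2 + Q*(-4 + Q)*(4 - Q)) - 10) = 12 - 4*(-10 + Q**2 + Q*(-4 + Q)*(4 - Q)) = 12 + (40 - 4*Q**2 - 4*Q*(-4 + Q)*(4 - Q)) = 52 - 4*Q**2 - 4*Q*(-4 + Q)*(4 - Q))
c(O) = 2*O
(Z(-42) + c(p(1))) + 6183 = (-3*(-42) + 2*(52 - 36*1**2 + 4*1**3 + 64*1)) + 6183 = (126 + 2*(52 - 36*1 + 4*1 + 64)) + 6183 = (126 + 2*(52 - 36 + 4 + 64)) + 6183 = (126 + 2*84) + 6183 = (126 + 168) + 6183 = 294 + 6183 = 6477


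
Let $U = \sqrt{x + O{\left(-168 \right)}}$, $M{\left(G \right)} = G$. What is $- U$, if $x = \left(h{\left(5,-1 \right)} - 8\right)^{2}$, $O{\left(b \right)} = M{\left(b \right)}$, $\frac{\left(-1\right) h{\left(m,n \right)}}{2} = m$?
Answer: $- 2 \sqrt{39} \approx -12.49$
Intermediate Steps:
$h{\left(m,n \right)} = - 2 m$
$O{\left(b \right)} = b$
$x = 324$ ($x = \left(\left(-2\right) 5 - 8\right)^{2} = \left(-10 - 8\right)^{2} = \left(-18\right)^{2} = 324$)
$U = 2 \sqrt{39}$ ($U = \sqrt{324 - 168} = \sqrt{156} = 2 \sqrt{39} \approx 12.49$)
$- U = - 2 \sqrt{39}$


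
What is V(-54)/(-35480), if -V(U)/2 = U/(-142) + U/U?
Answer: 49/629770 ≈ 7.7806e-5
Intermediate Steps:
V(U) = -2 + U/71 (V(U) = -2*(U/(-142) + U/U) = -2*(U*(-1/142) + 1) = -2*(-U/142 + 1) = -2*(1 - U/142) = -2 + U/71)
V(-54)/(-35480) = (-2 + (1/71)*(-54))/(-35480) = (-2 - 54/71)*(-1/35480) = -196/71*(-1/35480) = 49/629770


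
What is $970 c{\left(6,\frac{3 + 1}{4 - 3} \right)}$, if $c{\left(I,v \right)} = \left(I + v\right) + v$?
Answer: $13580$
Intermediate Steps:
$c{\left(I,v \right)} = I + 2 v$
$970 c{\left(6,\frac{3 + 1}{4 - 3} \right)} = 970 \left(6 + 2 \frac{3 + 1}{4 - 3}\right) = 970 \left(6 + 2 \cdot \frac{4}{1}\right) = 970 \left(6 + 2 \cdot 4 \cdot 1\right) = 970 \left(6 + 2 \cdot 4\right) = 970 \left(6 + 8\right) = 970 \cdot 14 = 13580$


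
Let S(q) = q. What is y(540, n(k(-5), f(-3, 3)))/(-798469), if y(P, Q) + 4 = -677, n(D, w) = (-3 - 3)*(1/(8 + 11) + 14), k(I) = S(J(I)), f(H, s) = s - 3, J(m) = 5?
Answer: 681/798469 ≈ 0.00085288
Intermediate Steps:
f(H, s) = -3 + s
k(I) = 5
n(D, w) = -1602/19 (n(D, w) = -6*(1/19 + 14) = -6*267/19 = -1602/19)
y(P, Q) = -681 (y(P, Q) = -4 - 677 = -681)
y(540, n(k(-5), f(-3, 3)))/(-798469) = -681/(-798469) = -681*(-1/798469) = 681/798469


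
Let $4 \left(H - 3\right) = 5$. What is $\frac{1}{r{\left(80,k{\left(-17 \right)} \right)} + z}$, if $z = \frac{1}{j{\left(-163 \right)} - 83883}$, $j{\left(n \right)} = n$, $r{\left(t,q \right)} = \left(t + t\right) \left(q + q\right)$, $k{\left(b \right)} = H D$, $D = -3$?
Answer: $- \frac{84046}{342907681} \approx -0.0002451$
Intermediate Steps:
$H = \frac{17}{4}$ ($H = 3 + \frac{1}{4} \cdot 5 = 3 + \frac{5}{4} = \frac{17}{4} \approx 4.25$)
$k{\left(b \right)} = - \frac{51}{4}$ ($k{\left(b \right)} = \frac{17}{4} \left(-3\right) = - \frac{51}{4}$)
$r{\left(t,q \right)} = 4 q t$ ($r{\left(t,q \right)} = 2 t 2 q = 4 q t$)
$z = - \frac{1}{84046}$ ($z = \frac{1}{-163 - 83883} = \frac{1}{-84046} = - \frac{1}{84046} \approx -1.1898 \cdot 10^{-5}$)
$\frac{1}{r{\left(80,k{\left(-17 \right)} \right)} + z} = \frac{1}{4 \left(- \frac{51}{4}\right) 80 - \frac{1}{84046}} = \frac{1}{-4080 - \frac{1}{84046}} = \frac{1}{- \frac{342907681}{84046}} = - \frac{84046}{342907681}$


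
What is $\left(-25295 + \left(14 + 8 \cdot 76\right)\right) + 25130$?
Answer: $457$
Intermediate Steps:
$\left(-25295 + \left(14 + 8 \cdot 76\right)\right) + 25130 = \left(-25295 + \left(14 + 608\right)\right) + 25130 = \left(-25295 + 622\right) + 25130 = -24673 + 25130 = 457$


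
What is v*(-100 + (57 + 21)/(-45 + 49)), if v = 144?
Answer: -11592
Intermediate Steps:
v*(-100 + (57 + 21)/(-45 + 49)) = 144*(-100 + (57 + 21)/(-45 + 49)) = 144*(-100 + 78/4) = 144*(-100 + 78*(¼)) = 144*(-100 + 39/2) = 144*(-161/2) = -11592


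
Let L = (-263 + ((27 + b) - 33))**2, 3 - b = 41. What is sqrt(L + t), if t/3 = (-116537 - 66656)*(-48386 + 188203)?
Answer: I*sqrt(76840392794) ≈ 2.772e+5*I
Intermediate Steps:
b = -38 (b = 3 - 1*41 = 3 - 41 = -38)
L = 94249 (L = (-263 + ((27 - 38) - 33))**2 = (-263 + (-11 - 33))**2 = (-263 - 44)**2 = (-307)**2 = 94249)
t = -76840487043 (t = 3*((-116537 - 66656)*(-48386 + 188203)) = 3*(-183193*139817) = 3*(-25613495681) = -76840487043)
sqrt(L + t) = sqrt(94249 - 76840487043) = sqrt(-76840392794) = I*sqrt(76840392794)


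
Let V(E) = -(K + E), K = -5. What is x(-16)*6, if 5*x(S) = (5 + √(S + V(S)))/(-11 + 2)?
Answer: -⅔ - 2*√5/15 ≈ -0.96481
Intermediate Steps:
V(E) = 5 - E (V(E) = -(-5 + E) = 5 - E)
x(S) = -⅑ - √5/45 (x(S) = ((5 + √(S + (5 - S)))/(-11 + 2))/5 = ((5 + √5)/(-9))/5 = ((5 + √5)*(-⅑))/5 = (-5/9 - √5/9)/5 = -⅑ - √5/45)
x(-16)*6 = (-⅑ - √5/45)*6 = -⅔ - 2*√5/15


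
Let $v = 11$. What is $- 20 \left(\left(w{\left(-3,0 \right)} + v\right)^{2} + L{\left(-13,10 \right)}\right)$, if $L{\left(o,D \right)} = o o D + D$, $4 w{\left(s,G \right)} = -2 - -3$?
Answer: $- \frac{146125}{4} \approx -36531.0$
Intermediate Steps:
$w{\left(s,G \right)} = \frac{1}{4}$ ($w{\left(s,G \right)} = \frac{-2 - -3}{4} = \frac{-2 + 3}{4} = \frac{1}{4} \cdot 1 = \frac{1}{4}$)
$L{\left(o,D \right)} = D + D o^{2}$ ($L{\left(o,D \right)} = o^{2} D + D = D o^{2} + D = D + D o^{2}$)
$- 20 \left(\left(w{\left(-3,0 \right)} + v\right)^{2} + L{\left(-13,10 \right)}\right) = - 20 \left(\left(\frac{1}{4} + 11\right)^{2} + 10 \left(1 + \left(-13\right)^{2}\right)\right) = - 20 \left(\left(\frac{45}{4}\right)^{2} + 10 \left(1 + 169\right)\right) = - 20 \left(\frac{2025}{16} + 10 \cdot 170\right) = - 20 \left(\frac{2025}{16} + 1700\right) = \left(-20\right) \frac{29225}{16} = - \frac{146125}{4}$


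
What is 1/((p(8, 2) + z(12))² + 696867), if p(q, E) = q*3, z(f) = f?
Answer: 1/698163 ≈ 1.4323e-6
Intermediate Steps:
p(q, E) = 3*q
1/((p(8, 2) + z(12))² + 696867) = 1/((3*8 + 12)² + 696867) = 1/((24 + 12)² + 696867) = 1/(36² + 696867) = 1/(1296 + 696867) = 1/698163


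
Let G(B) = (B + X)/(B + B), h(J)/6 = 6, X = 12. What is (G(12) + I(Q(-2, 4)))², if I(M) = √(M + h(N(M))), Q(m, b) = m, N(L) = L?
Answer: (1 + √34)² ≈ 46.662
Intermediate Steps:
h(J) = 36 (h(J) = 6*6 = 36)
G(B) = (12 + B)/(2*B) (G(B) = (B + 12)/(B + B) = (12 + B)/((2*B)) = (12 + B)*(1/(2*B)) = (12 + B)/(2*B))
I(M) = √(36 + M) (I(M) = √(M + 36) = √(36 + M))
(G(12) + I(Q(-2, 4)))² = ((½)*(12 + 12)/12 + √(36 - 2))² = ((½)*(1/12)*24 + √34)² = (1 + √34)²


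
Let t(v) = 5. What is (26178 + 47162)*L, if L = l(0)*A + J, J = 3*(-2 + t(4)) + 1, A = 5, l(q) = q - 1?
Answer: 366700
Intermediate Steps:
l(q) = -1 + q
J = 10 (J = 3*(-2 + 5) + 1 = 3*3 + 1 = 9 + 1 = 10)
L = 5 (L = (-1 + 0)*5 + 10 = -1*5 + 10 = -5 + 10 = 5)
(26178 + 47162)*L = (26178 + 47162)*5 = 73340*5 = 366700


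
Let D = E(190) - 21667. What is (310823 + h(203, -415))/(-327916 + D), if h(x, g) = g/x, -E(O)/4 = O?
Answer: -21032218/23706543 ≈ -0.88719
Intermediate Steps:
E(O) = -4*O
D = -22427 (D = -4*190 - 21667 = -760 - 21667 = -22427)
(310823 + h(203, -415))/(-327916 + D) = (310823 - 415/203)/(-327916 - 22427) = (310823 - 415*1/203)/(-350343) = (310823 - 415/203)*(-1/350343) = (63096654/203)*(-1/350343) = -21032218/23706543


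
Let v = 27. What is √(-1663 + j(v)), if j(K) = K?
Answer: 2*I*√409 ≈ 40.448*I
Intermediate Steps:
√(-1663 + j(v)) = √(-1663 + 27) = √(-1636) = 2*I*√409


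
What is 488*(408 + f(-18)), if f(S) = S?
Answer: 190320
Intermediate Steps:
488*(408 + f(-18)) = 488*(408 - 18) = 488*390 = 190320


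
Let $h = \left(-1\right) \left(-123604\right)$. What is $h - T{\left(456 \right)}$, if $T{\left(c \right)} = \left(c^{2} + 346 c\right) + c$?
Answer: $-242564$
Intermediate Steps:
$T{\left(c \right)} = c^{2} + 347 c$
$h = 123604$
$h - T{\left(456 \right)} = 123604 - 456 \left(347 + 456\right) = 123604 - 456 \cdot 803 = 123604 - 366168 = -242564$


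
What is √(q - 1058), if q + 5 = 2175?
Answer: 2*√278 ≈ 33.347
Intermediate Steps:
q = 2170 (q = -5 + 2175 = 2170)
√(q - 1058) = √(2170 - 1058) = √1112 = 2*√278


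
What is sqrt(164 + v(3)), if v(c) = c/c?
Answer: sqrt(165) ≈ 12.845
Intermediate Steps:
v(c) = 1
sqrt(164 + v(3)) = sqrt(164 + 1) = sqrt(165)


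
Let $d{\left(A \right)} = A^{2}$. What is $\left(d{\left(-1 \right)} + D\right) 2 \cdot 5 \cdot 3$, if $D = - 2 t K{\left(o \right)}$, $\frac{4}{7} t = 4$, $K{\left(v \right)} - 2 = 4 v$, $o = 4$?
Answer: $-7530$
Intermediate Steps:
$K{\left(v \right)} = 2 + 4 v$
$t = 7$ ($t = \frac{7}{4} \cdot 4 = 7$)
$D = -252$ ($D = - 2 \cdot 7 \left(2 + 4 \cdot 4\right) = - 2 \cdot 7 \left(2 + 16\right) = - 2 \cdot 7 \cdot 18 = \left(-2\right) 126 = -252$)
$\left(d{\left(-1 \right)} + D\right) 2 \cdot 5 \cdot 3 = \left(\left(-1\right)^{2} - 252\right) 2 \cdot 5 \cdot 3 = \left(1 - 252\right) 10 \cdot 3 = \left(-251\right) 30 = -7530$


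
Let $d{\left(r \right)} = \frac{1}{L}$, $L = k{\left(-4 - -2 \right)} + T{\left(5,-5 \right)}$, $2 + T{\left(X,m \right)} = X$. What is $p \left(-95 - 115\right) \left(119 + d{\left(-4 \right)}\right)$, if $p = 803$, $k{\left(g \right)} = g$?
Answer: $-20235600$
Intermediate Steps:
$T{\left(X,m \right)} = -2 + X$
$L = 1$ ($L = \left(-4 - -2\right) + \left(-2 + 5\right) = \left(-4 + 2\right) + 3 = -2 + 3 = 1$)
$d{\left(r \right)} = 1$ ($d{\left(r \right)} = 1^{-1} = 1$)
$p \left(-95 - 115\right) \left(119 + d{\left(-4 \right)}\right) = 803 \left(-95 - 115\right) \left(119 + 1\right) = 803 \left(\left(-210\right) 120\right) = 803 \left(-25200\right) = -20235600$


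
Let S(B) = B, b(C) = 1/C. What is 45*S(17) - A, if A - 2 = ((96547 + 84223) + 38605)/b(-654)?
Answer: 143472013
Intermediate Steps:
A = -143471248 (A = 2 + ((96547 + 84223) + 38605)/(1/(-654)) = 2 + (180770 + 38605)/(-1/654) = 2 + 219375*(-654) = 2 - 143471250 = -143471248)
45*S(17) - A = 45*17 - 1*(-143471248) = 765 + 143471248 = 143472013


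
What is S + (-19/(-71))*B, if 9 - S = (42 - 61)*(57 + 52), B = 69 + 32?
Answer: 149599/71 ≈ 2107.0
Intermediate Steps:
B = 101
S = 2080 (S = 9 - (42 - 61)*(57 + 52) = 9 - (-19)*109 = 9 - 1*(-2071) = 9 + 2071 = 2080)
S + (-19/(-71))*B = 2080 - 19/(-71)*101 = 2080 - 19*(-1/71)*101 = 2080 + (19/71)*101 = 2080 + 1919/71 = 149599/71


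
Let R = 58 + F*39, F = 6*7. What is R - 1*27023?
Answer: -25327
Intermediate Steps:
F = 42
R = 1696 (R = 58 + 42*39 = 58 + 1638 = 1696)
R - 1*27023 = 1696 - 1*27023 = 1696 - 27023 = -25327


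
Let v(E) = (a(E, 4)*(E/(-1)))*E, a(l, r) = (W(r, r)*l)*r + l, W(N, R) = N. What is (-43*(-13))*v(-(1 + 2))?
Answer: 256581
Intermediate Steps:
a(l, r) = l + l*r**2 (a(l, r) = (r*l)*r + l = (l*r)*r + l = l*r**2 + l = l + l*r**2)
v(E) = -17*E**3 (v(E) = ((E*(1 + 4**2))*(E/(-1)))*E = ((E*(1 + 16))*(E*(-1)))*E = ((E*17)*(-E))*E = ((17*E)*(-E))*E = (-17*E**2)*E = -17*E**3)
(-43*(-13))*v(-(1 + 2)) = (-43*(-13))*(-17*(-(1 + 2)**3)) = 559*(-17*(-1*3)**3) = 559*(-17*(-3)**3) = 559*(-17*(-27)) = 559*459 = 256581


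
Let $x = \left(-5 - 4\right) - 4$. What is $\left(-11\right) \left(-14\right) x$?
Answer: $-2002$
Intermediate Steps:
$x = -13$ ($x = -9 - 4 = -13$)
$\left(-11\right) \left(-14\right) x = \left(-11\right) \left(-14\right) \left(-13\right) = 154 \left(-13\right) = -2002$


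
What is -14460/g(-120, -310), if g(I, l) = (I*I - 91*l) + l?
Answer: -241/705 ≈ -0.34184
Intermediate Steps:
g(I, l) = I**2 - 90*l (g(I, l) = (I**2 - 91*l) + l = I**2 - 90*l)
-14460/g(-120, -310) = -14460/((-120)**2 - 90*(-310)) = -14460/(14400 + 27900) = -14460/42300 = -14460*1/42300 = -241/705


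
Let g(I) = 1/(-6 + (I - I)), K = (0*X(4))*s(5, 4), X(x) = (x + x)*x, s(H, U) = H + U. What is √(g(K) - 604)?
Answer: 5*I*√870/6 ≈ 24.58*I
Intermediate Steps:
X(x) = 2*x² (X(x) = (2*x)*x = 2*x²)
K = 0 (K = (0*(2*4²))*(5 + 4) = (0*(2*16))*9 = (0*32)*9 = 0*9 = 0)
g(I) = -⅙ (g(I) = 1/(-6 + 0) = 1/(-6) = -⅙)
√(g(K) - 604) = √(-⅙ - 604) = √(-3625/6) = 5*I*√870/6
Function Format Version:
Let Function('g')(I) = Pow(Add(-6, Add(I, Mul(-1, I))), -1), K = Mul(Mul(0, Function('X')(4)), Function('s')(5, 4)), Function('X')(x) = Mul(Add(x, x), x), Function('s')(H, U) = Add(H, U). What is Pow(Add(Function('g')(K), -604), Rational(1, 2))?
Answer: Mul(Rational(5, 6), I, Pow(870, Rational(1, 2))) ≈ Mul(24.580, I)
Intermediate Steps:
Function('X')(x) = Mul(2, Pow(x, 2)) (Function('X')(x) = Mul(Mul(2, x), x) = Mul(2, Pow(x, 2)))
K = 0 (K = Mul(Mul(0, Mul(2, Pow(4, 2))), Add(5, 4)) = Mul(Mul(0, Mul(2, 16)), 9) = Mul(Mul(0, 32), 9) = Mul(0, 9) = 0)
Function('g')(I) = Rational(-1, 6) (Function('g')(I) = Pow(Add(-6, 0), -1) = Pow(-6, -1) = Rational(-1, 6))
Pow(Add(Function('g')(K), -604), Rational(1, 2)) = Pow(Add(Rational(-1, 6), -604), Rational(1, 2)) = Pow(Rational(-3625, 6), Rational(1, 2)) = Mul(Rational(5, 6), I, Pow(870, Rational(1, 2)))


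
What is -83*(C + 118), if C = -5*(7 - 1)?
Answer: -7304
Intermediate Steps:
C = -30 (C = -5*6 = -30)
-83*(C + 118) = -83*(-30 + 118) = -83*88 = -7304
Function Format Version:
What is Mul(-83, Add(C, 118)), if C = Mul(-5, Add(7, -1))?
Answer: -7304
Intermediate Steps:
C = -30 (C = Mul(-5, 6) = -30)
Mul(-83, Add(C, 118)) = Mul(-83, Add(-30, 118)) = Mul(-83, 88) = -7304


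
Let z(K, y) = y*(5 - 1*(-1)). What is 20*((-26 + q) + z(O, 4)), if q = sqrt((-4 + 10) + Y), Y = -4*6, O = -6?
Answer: -40 + 60*I*sqrt(2) ≈ -40.0 + 84.853*I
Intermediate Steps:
Y = -24
z(K, y) = 6*y (z(K, y) = y*(5 + 1) = y*6 = 6*y)
q = 3*I*sqrt(2) (q = sqrt((-4 + 10) - 24) = sqrt(6 - 24) = sqrt(-18) = 3*I*sqrt(2) ≈ 4.2426*I)
20*((-26 + q) + z(O, 4)) = 20*((-26 + 3*I*sqrt(2)) + 6*4) = 20*((-26 + 3*I*sqrt(2)) + 24) = 20*(-2 + 3*I*sqrt(2)) = -40 + 60*I*sqrt(2)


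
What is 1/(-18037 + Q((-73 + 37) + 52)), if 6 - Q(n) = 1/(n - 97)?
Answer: -81/1460510 ≈ -5.5460e-5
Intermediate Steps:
Q(n) = 6 - 1/(-97 + n) (Q(n) = 6 - 1/(n - 97) = 6 - 1/(-97 + n))
1/(-18037 + Q((-73 + 37) + 52)) = 1/(-18037 + (-583 + 6*((-73 + 37) + 52))/(-97 + ((-73 + 37) + 52))) = 1/(-18037 + (-583 + 6*(-36 + 52))/(-97 + (-36 + 52))) = 1/(-18037 + (-583 + 6*16)/(-97 + 16)) = 1/(-18037 + (-583 + 96)/(-81)) = 1/(-18037 - 1/81*(-487)) = 1/(-18037 + 487/81) = 1/(-1460510/81) = -81/1460510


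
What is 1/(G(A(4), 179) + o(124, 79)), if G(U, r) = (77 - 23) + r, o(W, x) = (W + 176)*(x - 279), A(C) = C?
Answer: -1/59767 ≈ -1.6732e-5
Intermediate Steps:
o(W, x) = (-279 + x)*(176 + W) (o(W, x) = (176 + W)*(-279 + x) = (-279 + x)*(176 + W))
G(U, r) = 54 + r
1/(G(A(4), 179) + o(124, 79)) = 1/((54 + 179) + (-49104 - 279*124 + 176*79 + 124*79)) = 1/(233 + (-49104 - 34596 + 13904 + 9796)) = 1/(233 - 60000) = 1/(-59767) = -1/59767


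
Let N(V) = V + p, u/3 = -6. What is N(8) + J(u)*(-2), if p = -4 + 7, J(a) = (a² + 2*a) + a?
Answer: -529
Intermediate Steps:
u = -18 (u = 3*(-6) = -18)
J(a) = a² + 3*a
p = 3
N(V) = 3 + V (N(V) = V + 3 = 3 + V)
N(8) + J(u)*(-2) = (3 + 8) - 18*(3 - 18)*(-2) = 11 - 18*(-15)*(-2) = 11 + 270*(-2) = 11 - 540 = -529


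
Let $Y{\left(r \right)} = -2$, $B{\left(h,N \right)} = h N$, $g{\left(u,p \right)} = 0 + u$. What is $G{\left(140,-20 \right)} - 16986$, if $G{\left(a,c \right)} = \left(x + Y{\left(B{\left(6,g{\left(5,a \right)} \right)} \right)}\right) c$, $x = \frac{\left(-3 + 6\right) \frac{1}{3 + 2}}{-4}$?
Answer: $-16943$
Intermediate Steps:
$g{\left(u,p \right)} = u$
$B{\left(h,N \right)} = N h$
$x = - \frac{3}{20}$ ($x = \frac{3}{5} \left(- \frac{1}{4}\right) = - \frac{3}{20} \approx -0.15$)
$G{\left(a,c \right)} = - \frac{43 c}{20}$ ($G{\left(a,c \right)} = \left(- \frac{3}{20} - 2\right) c = - \frac{43 c}{20}$)
$G{\left(140,-20 \right)} - 16986 = \left(- \frac{43}{20}\right) \left(-20\right) - 16986 = 43 - 16986 = -16943$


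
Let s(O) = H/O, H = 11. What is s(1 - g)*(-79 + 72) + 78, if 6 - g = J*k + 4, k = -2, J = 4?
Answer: 779/9 ≈ 86.556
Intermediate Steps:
g = 10 (g = 6 - (4*(-2) + 4) = 6 - (-8 + 4) = 6 - 1*(-4) = 6 + 4 = 10)
s(O) = 11/O
s(1 - g)*(-79 + 72) + 78 = (11/(1 - 1*10))*(-79 + 72) + 78 = (11/(1 - 10))*(-7) + 78 = (11/(-9))*(-7) + 78 = (11*(-⅑))*(-7) + 78 = -11/9*(-7) + 78 = 77/9 + 78 = 779/9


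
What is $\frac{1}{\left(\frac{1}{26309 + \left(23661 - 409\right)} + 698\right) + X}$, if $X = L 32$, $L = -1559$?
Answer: $- \frac{49561}{2437905589} \approx -2.0329 \cdot 10^{-5}$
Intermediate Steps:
$X = -49888$ ($X = \left(-1559\right) 32 = -49888$)
$\frac{1}{\left(\frac{1}{26309 + \left(23661 - 409\right)} + 698\right) + X} = \frac{1}{\left(\frac{1}{26309 + \left(23661 - 409\right)} + 698\right) - 49888} = \frac{1}{\left(\frac{1}{26309 + 23252} + 698\right) - 49888} = \frac{1}{\left(\frac{1}{49561} + 698\right) - 49888} = \frac{1}{\frac{34593579}{49561} - 49888} = \frac{1}{- \frac{2437905589}{49561}} = - \frac{49561}{2437905589}$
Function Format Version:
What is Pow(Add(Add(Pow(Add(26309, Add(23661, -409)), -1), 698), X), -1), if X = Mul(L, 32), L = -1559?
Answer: Rational(-49561, 2437905589) ≈ -2.0329e-5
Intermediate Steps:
X = -49888 (X = Mul(-1559, 32) = -49888)
Pow(Add(Add(Pow(Add(26309, Add(23661, -409)), -1), 698), X), -1) = Pow(Add(Add(Pow(Add(26309, Add(23661, -409)), -1), 698), -49888), -1) = Pow(Add(Add(Pow(Add(26309, 23252), -1), 698), -49888), -1) = Pow(Add(Add(Pow(49561, -1), 698), -49888), -1) = Pow(Add(Add(Rational(1, 49561), 698), -49888), -1) = Pow(Add(Rational(34593579, 49561), -49888), -1) = Pow(Rational(-2437905589, 49561), -1) = Rational(-49561, 2437905589)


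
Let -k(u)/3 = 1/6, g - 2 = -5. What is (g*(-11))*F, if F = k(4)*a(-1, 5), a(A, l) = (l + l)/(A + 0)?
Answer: 165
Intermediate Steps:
g = -3 (g = 2 - 5 = -3)
a(A, l) = 2*l/A (a(A, l) = (2*l)/A = 2*l/A)
k(u) = -½ (k(u) = -3/6 = -3*⅙ = -½)
F = 5 (F = -5/(-1) = -5*(-1) = -½*(-10) = 5)
(g*(-11))*F = -3*(-11)*5 = 33*5 = 165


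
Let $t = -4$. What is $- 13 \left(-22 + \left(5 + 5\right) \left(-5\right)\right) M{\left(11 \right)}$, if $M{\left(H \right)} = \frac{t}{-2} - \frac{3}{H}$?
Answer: $\frac{17784}{11} \approx 1616.7$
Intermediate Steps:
$M{\left(H \right)} = 2 - \frac{3}{H}$ ($M{\left(H \right)} = - \frac{4}{-2} - \frac{3}{H} = \left(-4\right) \left(- \frac{1}{2}\right) - \frac{3}{H} = 2 - \frac{3}{H}$)
$- 13 \left(-22 + \left(5 + 5\right) \left(-5\right)\right) M{\left(11 \right)} = - 13 \left(-22 + \left(5 + 5\right) \left(-5\right)\right) \left(2 - \frac{3}{11}\right) = - 13 \left(-22 + 10 \left(-5\right)\right) \left(2 - \frac{3}{11}\right) = - 13 \left(-22 - 50\right) \left(2 - \frac{3}{11}\right) = \left(-13\right) \left(-72\right) \frac{19}{11} = 936 \cdot \frac{19}{11} = \frac{17784}{11}$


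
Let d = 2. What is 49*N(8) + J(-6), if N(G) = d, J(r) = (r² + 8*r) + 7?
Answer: 93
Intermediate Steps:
J(r) = 7 + r² + 8*r
N(G) = 2
49*N(8) + J(-6) = 49*2 + (7 + (-6)² + 8*(-6)) = 98 + (7 + 36 - 48) = 98 - 5 = 93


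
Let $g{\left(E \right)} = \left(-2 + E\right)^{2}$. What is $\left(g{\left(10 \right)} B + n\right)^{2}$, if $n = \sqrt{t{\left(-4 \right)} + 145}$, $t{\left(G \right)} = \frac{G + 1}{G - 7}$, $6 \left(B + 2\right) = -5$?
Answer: $\frac{3269678}{99} - \frac{1088 \sqrt{17578}}{33} \approx 28656.0$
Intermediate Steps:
$B = - \frac{17}{6}$ ($B = -2 + \frac{1}{6} \left(-5\right) = -2 - \frac{5}{6} = - \frac{17}{6} \approx -2.8333$)
$t{\left(G \right)} = \frac{1 + G}{-7 + G}$
$n = \frac{\sqrt{17578}}{11}$ ($n = \sqrt{\frac{1 - 4}{-7 - 4} + 145} = \sqrt{\frac{1}{-11} \left(-3\right) + 145} = \sqrt{\left(- \frac{1}{11}\right) \left(-3\right) + 145} = \sqrt{\frac{3}{11} + 145} = \sqrt{\frac{1598}{11}} = \frac{\sqrt{17578}}{11} \approx 12.053$)
$\left(g{\left(10 \right)} B + n\right)^{2} = \left(\left(-2 + 10\right)^{2} \left(- \frac{17}{6}\right) + \frac{\sqrt{17578}}{11}\right)^{2} = \left(8^{2} \left(- \frac{17}{6}\right) + \frac{\sqrt{17578}}{11}\right)^{2} = \left(64 \left(- \frac{17}{6}\right) + \frac{\sqrt{17578}}{11}\right)^{2} = \left(- \frac{544}{3} + \frac{\sqrt{17578}}{11}\right)^{2}$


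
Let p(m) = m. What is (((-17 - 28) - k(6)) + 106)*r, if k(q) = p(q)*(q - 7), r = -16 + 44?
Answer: 1876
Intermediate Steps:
r = 28
k(q) = q*(-7 + q) (k(q) = q*(q - 7) = q*(-7 + q))
(((-17 - 28) - k(6)) + 106)*r = (((-17 - 28) - 6*(-7 + 6)) + 106)*28 = ((-45 - 6*(-1)) + 106)*28 = ((-45 - 1*(-6)) + 106)*28 = ((-45 + 6) + 106)*28 = (-39 + 106)*28 = 67*28 = 1876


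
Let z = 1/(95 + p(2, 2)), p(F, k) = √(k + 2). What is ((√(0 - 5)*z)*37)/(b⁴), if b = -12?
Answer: 37*I*√5/2011392 ≈ 4.1133e-5*I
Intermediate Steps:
p(F, k) = √(2 + k)
z = 1/97 (z = 1/(95 + √(2 + 2)) = 1/(95 + √4) = 1/(95 + 2) = 1/97 ≈ 0.010309)
((√(0 - 5)*z)*37)/(b⁴) = ((√(0 - 5)*(1/97))*37)/((-12)⁴) = ((√(-5)*(1/97))*37)/20736 = (((I*√5)*(1/97))*37)*(1/20736) = ((I*√5/97)*37)*(1/20736) = (37*I*√5/97)*(1/20736) = 37*I*√5/2011392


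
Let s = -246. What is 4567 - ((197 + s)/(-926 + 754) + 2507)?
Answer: 354271/172 ≈ 2059.7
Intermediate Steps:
4567 - ((197 + s)/(-926 + 754) + 2507) = 4567 - ((197 - 246)/(-926 + 754) + 2507) = 4567 - (-49/(-172) + 2507) = 4567 - (-49*(-1/172) + 2507) = 4567 - (49/172 + 2507) = 4567 - 1*431253/172 = 4567 - 431253/172 = 354271/172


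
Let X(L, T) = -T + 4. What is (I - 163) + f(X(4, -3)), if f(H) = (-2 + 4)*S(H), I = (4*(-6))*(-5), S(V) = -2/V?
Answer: -305/7 ≈ -43.571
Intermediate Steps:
X(L, T) = 4 - T
I = 120 (I = -24*(-5) = 120)
f(H) = -4/H (f(H) = (-2 + 4)*(-2/H) = 2*(-2/H) = -4/H)
(I - 163) + f(X(4, -3)) = (120 - 163) - 4/(4 - 1*(-3)) = -43 - 4/(4 + 3) = -43 - 4/7 = -305/7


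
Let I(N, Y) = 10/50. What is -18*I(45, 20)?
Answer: -18/5 ≈ -3.6000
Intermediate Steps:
I(N, Y) = ⅕ (I(N, Y) = 10*(1/50) = ⅕)
-18*I(45, 20) = -18*⅕ = -18/5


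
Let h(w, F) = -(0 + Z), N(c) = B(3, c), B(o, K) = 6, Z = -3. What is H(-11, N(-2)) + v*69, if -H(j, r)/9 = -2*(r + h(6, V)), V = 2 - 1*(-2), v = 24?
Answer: 1818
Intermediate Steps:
N(c) = 6
V = 4 (V = 2 + 2 = 4)
h(w, F) = 3 (h(w, F) = -(0 - 3) = -1*(-3) = 3)
H(j, r) = 54 + 18*r (H(j, r) = -(-18)*(r + 3) = -(-18)*(3 + r) = -9*(-6 - 2*r) = 54 + 18*r)
H(-11, N(-2)) + v*69 = (54 + 18*6) + 24*69 = (54 + 108) + 1656 = 162 + 1656 = 1818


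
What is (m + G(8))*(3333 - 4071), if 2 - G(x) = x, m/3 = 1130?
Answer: -2497392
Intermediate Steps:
m = 3390 (m = 3*1130 = 3390)
G(x) = 2 - x
(m + G(8))*(3333 - 4071) = (3390 + (2 - 1*8))*(3333 - 4071) = (3390 + (2 - 8))*(-738) = (3390 - 6)*(-738) = 3384*(-738) = -2497392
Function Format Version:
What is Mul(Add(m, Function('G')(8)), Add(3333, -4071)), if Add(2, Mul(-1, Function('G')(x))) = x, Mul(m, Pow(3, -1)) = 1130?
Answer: -2497392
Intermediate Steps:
m = 3390 (m = Mul(3, 1130) = 3390)
Function('G')(x) = Add(2, Mul(-1, x))
Mul(Add(m, Function('G')(8)), Add(3333, -4071)) = Mul(Add(3390, Add(2, Mul(-1, 8))), Add(3333, -4071)) = Mul(Add(3390, Add(2, -8)), -738) = Mul(Add(3390, -6), -738) = Mul(3384, -738) = -2497392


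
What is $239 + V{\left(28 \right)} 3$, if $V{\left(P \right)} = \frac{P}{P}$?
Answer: $242$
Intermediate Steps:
$V{\left(P \right)} = 1$
$239 + V{\left(28 \right)} 3 = 239 + 1 \cdot 3 = 239 + 3 = 242$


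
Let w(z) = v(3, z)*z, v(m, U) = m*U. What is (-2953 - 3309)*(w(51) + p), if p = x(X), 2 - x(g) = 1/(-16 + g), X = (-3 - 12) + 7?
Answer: -586502051/12 ≈ -4.8875e+7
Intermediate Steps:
v(m, U) = U*m
X = -8 (X = -15 + 7 = -8)
w(z) = 3*z**2 (w(z) = (z*3)*z = (3*z)*z = 3*z**2)
x(g) = 2 - 1/(-16 + g)
p = 49/24 (p = (-33 + 2*(-8))/(-16 - 8) = (-33 - 16)/(-24) = -1/24*(-49) = 49/24 ≈ 2.0417)
(-2953 - 3309)*(w(51) + p) = (-2953 - 3309)*(3*51**2 + 49/24) = -6262*(3*2601 + 49/24) = -6262*(7803 + 49/24) = -6262*187321/24 = -586502051/12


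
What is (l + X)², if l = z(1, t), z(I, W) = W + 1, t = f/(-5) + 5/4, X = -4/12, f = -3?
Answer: 22801/3600 ≈ 6.3336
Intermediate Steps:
X = -⅓ (X = -4*1/12 = -⅓ ≈ -0.33333)
t = 37/20 (t = -3/(-5) + 5/4 = -3*(-⅕) + 5*(¼) = ⅗ + 5/4 = 37/20 ≈ 1.8500)
z(I, W) = 1 + W
l = 57/20 (l = 1 + 37/20 = 57/20 ≈ 2.8500)
(l + X)² = (57/20 - ⅓)² = (151/60)² = 22801/3600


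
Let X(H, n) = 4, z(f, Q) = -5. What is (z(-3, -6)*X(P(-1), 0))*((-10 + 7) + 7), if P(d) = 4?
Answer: -80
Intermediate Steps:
(z(-3, -6)*X(P(-1), 0))*((-10 + 7) + 7) = (-5*4)*((-10 + 7) + 7) = -20*(-3 + 7) = -20*4 = -80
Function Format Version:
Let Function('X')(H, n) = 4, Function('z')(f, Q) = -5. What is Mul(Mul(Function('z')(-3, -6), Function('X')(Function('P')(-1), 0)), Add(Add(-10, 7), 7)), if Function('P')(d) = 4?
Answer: -80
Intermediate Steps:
Mul(Mul(Function('z')(-3, -6), Function('X')(Function('P')(-1), 0)), Add(Add(-10, 7), 7)) = Mul(Mul(-5, 4), Add(Add(-10, 7), 7)) = Mul(-20, Add(-3, 7)) = Mul(-20, 4) = -80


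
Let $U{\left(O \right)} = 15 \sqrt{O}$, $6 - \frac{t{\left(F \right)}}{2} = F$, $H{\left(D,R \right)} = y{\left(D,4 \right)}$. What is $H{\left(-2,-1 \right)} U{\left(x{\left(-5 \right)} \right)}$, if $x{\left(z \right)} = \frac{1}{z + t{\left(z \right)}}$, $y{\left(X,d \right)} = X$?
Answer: $- \frac{30 \sqrt{17}}{17} \approx -7.2761$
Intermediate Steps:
$H{\left(D,R \right)} = D$
$t{\left(F \right)} = 12 - 2 F$
$x{\left(z \right)} = \frac{1}{12 - z}$ ($x{\left(z \right)} = \frac{1}{z - \left(-12 + 2 z\right)} = \frac{1}{12 - z}$)
$H{\left(-2,-1 \right)} U{\left(x{\left(-5 \right)} \right)} = - 2 \cdot 15 \sqrt{\frac{1}{12 - -5}} = - 2 \cdot 15 \sqrt{\frac{1}{12 + 5}} = - 2 \cdot 15 \sqrt{\frac{1}{17}} = - 2 \frac{15}{\sqrt{17}} = - 2 \cdot 15 \frac{\sqrt{17}}{17} = - 2 \frac{15 \sqrt{17}}{17} = - \frac{30 \sqrt{17}}{17}$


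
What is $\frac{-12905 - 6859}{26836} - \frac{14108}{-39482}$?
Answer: $- \frac{50214995}{132442369} \approx -0.37915$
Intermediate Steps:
$\frac{-12905 - 6859}{26836} - \frac{14108}{-39482} = \left(-19764\right) \frac{1}{26836} - - \frac{7054}{19741} = - \frac{4941}{6709} + \frac{7054}{19741} = - \frac{50214995}{132442369}$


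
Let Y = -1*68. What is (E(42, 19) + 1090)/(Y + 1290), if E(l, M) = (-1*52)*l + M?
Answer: -1075/1222 ≈ -0.87971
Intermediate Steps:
E(l, M) = M - 52*l (E(l, M) = -52*l + M = M - 52*l)
Y = -68
(E(42, 19) + 1090)/(Y + 1290) = ((19 - 52*42) + 1090)/(-68 + 1290) = ((19 - 2184) + 1090)/1222 = (-2165 + 1090)*(1/1222) = -1075*1/1222 = -1075/1222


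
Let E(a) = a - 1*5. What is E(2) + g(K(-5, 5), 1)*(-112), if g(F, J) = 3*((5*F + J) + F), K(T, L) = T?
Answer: 9741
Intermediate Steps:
g(F, J) = 3*J + 18*F (g(F, J) = 3*((J + 5*F) + F) = 3*(J + 6*F) = 3*J + 18*F)
E(a) = -5 + a (E(a) = a - 5 = -5 + a)
E(2) + g(K(-5, 5), 1)*(-112) = (-5 + 2) + (3*1 + 18*(-5))*(-112) = -3 + (3 - 90)*(-112) = -3 - 87*(-112) = -3 + 9744 = 9741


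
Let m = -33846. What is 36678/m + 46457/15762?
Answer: 165710831/88913442 ≈ 1.8637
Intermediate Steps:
36678/m + 46457/15762 = 36678/(-33846) + 46457/15762 = 36678*(-1/33846) + 46457*(1/15762) = -6113/5641 + 46457/15762 = 165710831/88913442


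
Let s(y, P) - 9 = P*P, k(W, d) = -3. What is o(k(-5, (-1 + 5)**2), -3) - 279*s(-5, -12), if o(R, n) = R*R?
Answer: -42678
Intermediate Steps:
o(R, n) = R**2
s(y, P) = 9 + P**2 (s(y, P) = 9 + P*P = 9 + P**2)
o(k(-5, (-1 + 5)**2), -3) - 279*s(-5, -12) = (-3)**2 - 279*(9 + (-12)**2) = 9 - 279*(9 + 144) = 9 - 279*153 = 9 - 42687 = -42678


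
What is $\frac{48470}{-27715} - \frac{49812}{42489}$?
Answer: $- \frac{229332094}{78505509} \approx -2.9212$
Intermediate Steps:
$\frac{48470}{-27715} - \frac{49812}{42489} = 48470 \left(- \frac{1}{27715}\right) - \frac{16604}{14163} = - \frac{9694}{5543} - \frac{16604}{14163} = - \frac{229332094}{78505509}$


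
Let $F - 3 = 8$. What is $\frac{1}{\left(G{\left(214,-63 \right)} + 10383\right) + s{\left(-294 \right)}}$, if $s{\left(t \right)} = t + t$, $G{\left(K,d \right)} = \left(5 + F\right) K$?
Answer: $\frac{1}{13219} \approx 7.5649 \cdot 10^{-5}$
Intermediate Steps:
$F = 11$ ($F = 3 + 8 = 11$)
$G{\left(K,d \right)} = 16 K$ ($G{\left(K,d \right)} = \left(5 + 11\right) K = 16 K$)
$s{\left(t \right)} = 2 t$
$\frac{1}{\left(G{\left(214,-63 \right)} + 10383\right) + s{\left(-294 \right)}} = \frac{1}{\left(16 \cdot 214 + 10383\right) + 2 \left(-294\right)} = \frac{1}{\left(3424 + 10383\right) - 588} = \frac{1}{13807 - 588} = \frac{1}{13219}$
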